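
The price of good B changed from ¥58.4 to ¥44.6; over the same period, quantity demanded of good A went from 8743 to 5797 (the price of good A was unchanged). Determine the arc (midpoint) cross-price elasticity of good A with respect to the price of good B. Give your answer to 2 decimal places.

ΔQ_A = 5797 − 8743 = -2946; ΔP_B = 44.6 − 58.4 = -13.8.
Midpoints: Q̄_A = 7270.0, P̄_B = 51.50.
ε = (ΔQ_A/Q̄_A)/(ΔP_B/P̄_B) = (-2946/7270.0)/(-13.8/51.50) ≈ 1.51.

1.51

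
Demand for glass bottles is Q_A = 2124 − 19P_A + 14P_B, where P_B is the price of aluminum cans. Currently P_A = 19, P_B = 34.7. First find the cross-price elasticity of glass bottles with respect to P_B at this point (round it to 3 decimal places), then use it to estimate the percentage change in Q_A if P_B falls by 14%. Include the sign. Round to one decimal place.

At P_A = 19, P_B = 34.7: Q_A = 2248.8.
∂Q_A/∂P_B = 14.
ε = (∂Q_A/∂P_B)(P_B/Q_A) = 14.0000 × 34.7/2248.8 ≈ 0.216.
%ΔQ_A ≈ ε × %ΔP_B = 0.216 × (-14%) = -3.0%.

-3.0%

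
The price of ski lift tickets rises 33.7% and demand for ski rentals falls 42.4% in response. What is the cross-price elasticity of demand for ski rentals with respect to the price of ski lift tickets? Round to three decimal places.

-1.258

ε = (%ΔQ of ski rentals) / (%ΔP of ski lift tickets) = (-42.4%) / (33.7%) ≈ -1.258.
Negative cross-price elasticity: complements.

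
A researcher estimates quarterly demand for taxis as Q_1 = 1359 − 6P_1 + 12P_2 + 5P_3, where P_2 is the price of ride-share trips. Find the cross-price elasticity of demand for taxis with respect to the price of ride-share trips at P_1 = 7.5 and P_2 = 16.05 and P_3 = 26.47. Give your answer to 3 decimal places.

0.118

At P_1 = 7.5 and P_2 = 16.05 and P_3 = 26.47: Q_1 = 1638.95.
∂Q_1/∂P_2 = 12.
ε = (∂Q_1/∂P_2)(P_2/Q_1) = 12 × (16.05/1638.95) ≈ 0.118.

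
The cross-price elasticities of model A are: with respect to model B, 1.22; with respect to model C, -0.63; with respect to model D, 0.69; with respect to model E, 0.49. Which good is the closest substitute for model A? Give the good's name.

model B

Substitutes have ε > 0. Among the positive values, 1.22 (model B) is largest.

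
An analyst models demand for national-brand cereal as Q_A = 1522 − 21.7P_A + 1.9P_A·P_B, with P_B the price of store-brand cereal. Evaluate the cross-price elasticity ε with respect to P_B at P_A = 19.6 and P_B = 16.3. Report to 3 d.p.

At P_A = 19.6 and P_B = 16.3: Q_A = 1703.692.
∂Q_A/∂P_B = 1.9P_A = 1.9(19.6) = 37.2400.
ε = (∂Q_A/∂P_B)(P_B/Q_A) = 37.2400 × (16.3/1703.692) ≈ 0.356.

0.356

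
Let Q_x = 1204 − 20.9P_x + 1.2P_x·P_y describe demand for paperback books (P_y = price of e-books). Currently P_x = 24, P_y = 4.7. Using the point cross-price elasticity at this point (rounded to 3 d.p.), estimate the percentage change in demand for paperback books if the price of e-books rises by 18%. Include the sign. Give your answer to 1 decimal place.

2.9%

At P_x = 24, P_y = 4.7: Q_x = 837.76.
∂Q_x/∂P_y = 1.2P_x = 28.8000.
ε = (∂Q_x/∂P_y)(P_y/Q_x) = 28.8000 × 4.7/837.76 ≈ 0.162.
%ΔQ_x ≈ ε × %ΔP_y = 0.162 × (18%) = 2.9%.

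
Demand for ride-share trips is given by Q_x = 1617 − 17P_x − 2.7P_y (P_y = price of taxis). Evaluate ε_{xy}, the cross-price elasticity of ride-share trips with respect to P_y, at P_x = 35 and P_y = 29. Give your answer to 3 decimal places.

-0.083

At P_x = 35 and P_y = 29: Q_x = 943.7.
∂Q_x/∂P_y = -2.7.
ε = (∂Q_x/∂P_y)(P_y/Q_x) = -2.7 × (29/943.7) ≈ -0.083.
Since ε < 0, ride-share trips and taxis are complements.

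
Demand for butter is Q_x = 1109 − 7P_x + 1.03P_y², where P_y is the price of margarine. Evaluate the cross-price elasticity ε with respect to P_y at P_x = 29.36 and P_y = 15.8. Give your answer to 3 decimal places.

At P_x = 29.36 and P_y = 15.8: Q_x = 1160.609.
∂Q_x/∂P_y = 2.06P_y = 2.06(15.8) = 32.5480.
ε = (∂Q_x/∂P_y)(P_y/Q_x) = 32.5480 × (15.8/1160.609) ≈ 0.443.
ε > 0: substitutes.

0.443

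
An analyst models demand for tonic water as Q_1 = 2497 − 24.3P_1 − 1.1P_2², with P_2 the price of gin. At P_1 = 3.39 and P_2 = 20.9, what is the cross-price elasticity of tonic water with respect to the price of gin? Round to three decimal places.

-0.497

At P_1 = 3.39 and P_2 = 20.9: Q_1 = 1934.132.
∂Q_1/∂P_2 = -2.2P_2 = -2.2(20.9) = -45.9800.
ε = (∂Q_1/∂P_2)(P_2/Q_1) = -45.9800 × (20.9/1934.132) ≈ -0.497.
ε < 0: complements.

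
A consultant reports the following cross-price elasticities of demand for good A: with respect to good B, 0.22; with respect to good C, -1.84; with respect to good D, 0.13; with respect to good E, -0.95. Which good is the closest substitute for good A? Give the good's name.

good B

Substitutes have ε > 0. Among the positive values, 0.22 (good B) is largest.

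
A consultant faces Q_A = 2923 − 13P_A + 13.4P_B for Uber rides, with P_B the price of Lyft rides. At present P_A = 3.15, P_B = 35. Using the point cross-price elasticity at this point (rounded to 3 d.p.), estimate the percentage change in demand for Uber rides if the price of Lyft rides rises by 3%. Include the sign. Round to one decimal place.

At P_A = 3.15, P_B = 35: Q_A = 3351.05.
∂Q_A/∂P_B = 13.4.
ε = (∂Q_A/∂P_B)(P_B/Q_A) = 13.4000 × 35/3351.05 ≈ 0.140.
%ΔQ_A ≈ ε × %ΔP_B = 0.140 × (3%) = 0.4%.

0.4%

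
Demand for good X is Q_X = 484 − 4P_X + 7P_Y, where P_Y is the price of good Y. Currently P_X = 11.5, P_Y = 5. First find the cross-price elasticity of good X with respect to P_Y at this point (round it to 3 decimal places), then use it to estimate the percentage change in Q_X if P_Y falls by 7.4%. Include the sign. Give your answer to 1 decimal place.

At P_X = 11.5, P_Y = 5: Q_X = 473.
∂Q_X/∂P_Y = 7.
ε = (∂Q_X/∂P_Y)(P_Y/Q_X) = 7.0000 × 5/473 ≈ 0.074.
%ΔQ_X ≈ ε × %ΔP_Y = 0.074 × (-7.4%) = -0.5%.

-0.5%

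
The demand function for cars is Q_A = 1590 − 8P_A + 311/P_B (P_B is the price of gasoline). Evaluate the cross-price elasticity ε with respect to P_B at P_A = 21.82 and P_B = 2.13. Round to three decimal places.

At P_A = 21.82 and P_B = 2.13: Q_A = 1561.449.
∂Q_A/∂P_B = −311/P_B² = -68.5490.
ε = (∂Q_A/∂P_B)(P_B/Q_A) = -68.5490 × (2.13/1561.449) ≈ -0.094.

-0.094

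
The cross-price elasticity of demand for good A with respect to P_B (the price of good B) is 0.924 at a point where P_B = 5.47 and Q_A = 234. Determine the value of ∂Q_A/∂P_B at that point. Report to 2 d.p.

ε = (∂Q_A/∂P_B)·(P_B/Q_A) ⇒ ∂Q_A/∂P_B = ε·Q_A/P_B = 0.924 × 234/5.47 ≈ 39.53.

39.53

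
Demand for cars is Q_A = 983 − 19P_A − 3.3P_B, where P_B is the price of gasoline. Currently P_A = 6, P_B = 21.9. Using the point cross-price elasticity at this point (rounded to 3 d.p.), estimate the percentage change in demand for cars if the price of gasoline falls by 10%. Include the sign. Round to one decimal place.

0.9%

At P_A = 6, P_B = 21.9: Q_A = 796.73.
∂Q_A/∂P_B = -3.3.
ε = (∂Q_A/∂P_B)(P_B/Q_A) = -3.3000 × 21.9/796.73 ≈ -0.091.
%ΔQ_A ≈ ε × %ΔP_B = -0.091 × (-10%) = 0.9%.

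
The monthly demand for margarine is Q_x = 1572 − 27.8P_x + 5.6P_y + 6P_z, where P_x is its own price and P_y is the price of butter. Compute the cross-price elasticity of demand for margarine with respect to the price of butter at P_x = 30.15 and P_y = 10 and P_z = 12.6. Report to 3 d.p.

0.065

At P_x = 30.15 and P_y = 10 and P_z = 12.6: Q_x = 865.43.
∂Q_x/∂P_y = 5.6.
ε = (∂Q_x/∂P_y)(P_y/Q_x) = 5.6 × (10/865.43) ≈ 0.065.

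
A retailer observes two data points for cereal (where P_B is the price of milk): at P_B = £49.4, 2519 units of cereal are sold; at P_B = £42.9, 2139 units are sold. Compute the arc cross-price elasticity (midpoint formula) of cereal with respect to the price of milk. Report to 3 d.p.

ΔQ_A = 2139 − 2519 = -380; ΔP_B = 42.9 − 49.4 = -6.5.
Midpoints: Q̄_A = 2329.0, P̄_B = 46.15.
ε = (ΔQ_A/Q̄_A)/(ΔP_B/P̄_B) = (-380/2329.0)/(-6.5/46.15) ≈ 1.158.

1.158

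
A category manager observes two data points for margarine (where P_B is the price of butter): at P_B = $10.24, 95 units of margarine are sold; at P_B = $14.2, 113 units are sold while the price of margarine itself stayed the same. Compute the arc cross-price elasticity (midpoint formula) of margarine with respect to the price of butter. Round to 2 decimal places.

ΔQ_A = 113 − 95 = 18; ΔP_B = 14.2 − 10.24 = 3.96.
Midpoints: Q̄_A = 104.0, P̄_B = 12.22.
ε = (ΔQ_A/Q̄_A)/(ΔP_B/P̄_B) = (18/104.0)/(3.96/12.22) ≈ 0.53.
ε > 0: margarine and butter are substitutes.

0.53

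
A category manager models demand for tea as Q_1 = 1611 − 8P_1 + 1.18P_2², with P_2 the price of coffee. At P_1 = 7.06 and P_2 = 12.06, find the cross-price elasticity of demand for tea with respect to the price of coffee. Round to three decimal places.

At P_1 = 7.06 and P_2 = 12.06: Q_1 = 1726.143.
∂Q_1/∂P_2 = 2.36P_2 = 2.36(12.06) = 28.4616.
ε = (∂Q_1/∂P_2)(P_2/Q_1) = 28.4616 × (12.06/1726.143) ≈ 0.199.
ε > 0: substitutes.

0.199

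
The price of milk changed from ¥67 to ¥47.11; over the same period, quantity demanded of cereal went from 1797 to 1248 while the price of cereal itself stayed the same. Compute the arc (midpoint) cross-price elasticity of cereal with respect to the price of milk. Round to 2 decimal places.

ΔQ_A = 1248 − 1797 = -549; ΔP_B = 47.11 − 67 = -19.89.
Midpoints: Q̄_A = 1522.5, P̄_B = 57.05.
ε = (ΔQ_A/Q̄_A)/(ΔP_B/P̄_B) = (-549/1522.5)/(-19.89/57.05) ≈ 1.03.
ε > 0: cereal and milk are substitutes.

1.03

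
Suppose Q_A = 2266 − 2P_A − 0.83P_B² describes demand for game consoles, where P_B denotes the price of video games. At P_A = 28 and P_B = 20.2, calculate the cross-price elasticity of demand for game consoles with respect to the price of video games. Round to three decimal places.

-0.362

At P_A = 28 and P_B = 20.2: Q_A = 1871.327.
∂Q_A/∂P_B = -1.66P_B = -1.66(20.2) = -33.5320.
ε = (∂Q_A/∂P_B)(P_B/Q_A) = -33.5320 × (20.2/1871.327) ≈ -0.362.
ε < 0: complements.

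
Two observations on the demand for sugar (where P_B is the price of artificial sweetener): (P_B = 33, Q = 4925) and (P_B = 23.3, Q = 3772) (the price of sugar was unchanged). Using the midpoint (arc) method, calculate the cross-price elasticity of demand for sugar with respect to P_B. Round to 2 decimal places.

ΔQ_A = 3772 − 4925 = -1153; ΔP_B = 23.3 − 33 = -9.7.
Midpoints: Q̄_A = 4348.5, P̄_B = 28.15.
ε = (ΔQ_A/Q̄_A)/(ΔP_B/P̄_B) = (-1153/4348.5)/(-9.7/28.15) ≈ 0.77.

0.77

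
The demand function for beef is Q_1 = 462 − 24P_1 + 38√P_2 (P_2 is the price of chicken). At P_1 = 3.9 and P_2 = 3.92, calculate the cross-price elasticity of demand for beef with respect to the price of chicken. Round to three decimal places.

At P_1 = 3.9 and P_2 = 3.92: Q_1 = 443.636.
∂Q_1/∂P_2 = 38/(2√P_2) = 38/(2√3.92) = 9.5964.
ε = (∂Q_1/∂P_2)(P_2/Q_1) = 9.5964 × (3.92/443.636) ≈ 0.085.
ε > 0: substitutes.

0.085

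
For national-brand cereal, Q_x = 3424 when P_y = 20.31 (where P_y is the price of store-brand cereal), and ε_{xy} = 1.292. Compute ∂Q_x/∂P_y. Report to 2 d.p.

217.81

ε = (∂Q_x/∂P_y)·(P_y/Q_x) ⇒ ∂Q_x/∂P_y = ε·Q_x/P_y = 1.292 × 3424/20.31 ≈ 217.81.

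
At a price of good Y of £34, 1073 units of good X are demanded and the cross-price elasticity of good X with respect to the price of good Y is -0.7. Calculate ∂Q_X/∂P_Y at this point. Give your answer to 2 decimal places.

ε = (∂Q_X/∂P_Y)·(P_Y/Q_X) ⇒ ∂Q_X/∂P_Y = ε·Q_X/P_Y = -0.7 × 1073/34 ≈ -22.09.

-22.09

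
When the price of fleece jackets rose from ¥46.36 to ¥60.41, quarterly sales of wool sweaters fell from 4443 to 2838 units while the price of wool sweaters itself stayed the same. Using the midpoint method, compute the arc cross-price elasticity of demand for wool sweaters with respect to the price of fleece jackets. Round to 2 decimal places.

-1.68

ΔQ_A = 2838 − 4443 = -1605; ΔP_B = 60.41 − 46.36 = 14.05.
Midpoints: Q̄_A = 3640.5, P̄_B = 53.38.
ε = (ΔQ_A/Q̄_A)/(ΔP_B/P̄_B) = (-1605/3640.5)/(14.05/53.38) ≈ -1.68.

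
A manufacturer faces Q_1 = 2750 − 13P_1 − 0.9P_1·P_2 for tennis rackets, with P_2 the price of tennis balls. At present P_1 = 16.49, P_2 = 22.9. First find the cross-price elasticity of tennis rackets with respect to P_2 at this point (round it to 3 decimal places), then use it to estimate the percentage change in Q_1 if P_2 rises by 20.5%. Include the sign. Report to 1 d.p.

-3.2%

At P_1 = 16.49, P_2 = 22.9: Q_1 = 2195.771.
∂Q_1/∂P_2 = -0.9P_1 = -14.8410.
ε = (∂Q_1/∂P_2)(P_2/Q_1) = -14.8410 × 22.9/2195.771 ≈ -0.155.
%ΔQ_1 ≈ ε × %ΔP_2 = -0.155 × (20.5%) = -3.2%.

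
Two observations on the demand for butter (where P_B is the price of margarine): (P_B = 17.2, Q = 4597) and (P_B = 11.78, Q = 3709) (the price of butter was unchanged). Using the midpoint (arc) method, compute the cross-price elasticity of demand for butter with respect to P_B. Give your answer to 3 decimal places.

ΔQ_A = 3709 − 4597 = -888; ΔP_B = 11.78 − 17.2 = -5.42.
Midpoints: Q̄_A = 4153.0, P̄_B = 14.49.
ε = (ΔQ_A/Q̄_A)/(ΔP_B/P̄_B) = (-888/4153.0)/(-5.42/14.49) ≈ 0.572.
ε > 0: butter and margarine are substitutes.

0.572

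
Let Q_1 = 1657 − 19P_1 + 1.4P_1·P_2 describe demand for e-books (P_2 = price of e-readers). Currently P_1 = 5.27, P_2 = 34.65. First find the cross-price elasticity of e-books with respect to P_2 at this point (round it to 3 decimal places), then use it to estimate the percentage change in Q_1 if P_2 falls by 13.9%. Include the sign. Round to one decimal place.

At P_1 = 5.27, P_2 = 34.65: Q_1 = 1812.518.
∂Q_1/∂P_2 = 1.4P_1 = 7.3780.
ε = (∂Q_1/∂P_2)(P_2/Q_1) = 7.3780 × 34.65/1812.518 ≈ 0.141.
%ΔQ_1 ≈ ε × %ΔP_2 = 0.141 × (-13.9%) = -2.0%.

-2.0%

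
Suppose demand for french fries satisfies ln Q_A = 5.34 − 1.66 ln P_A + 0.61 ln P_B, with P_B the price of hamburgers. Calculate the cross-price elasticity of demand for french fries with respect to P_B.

In a log-linear (constant-elasticity) demand function, the coefficient on ln P_B is the cross-price elasticity.
ε = 0.61. Positive, so french fries and hamburgers are substitutes.

0.61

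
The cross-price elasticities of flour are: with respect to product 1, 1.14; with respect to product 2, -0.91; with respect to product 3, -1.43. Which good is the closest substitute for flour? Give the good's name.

product 1

Substitutes have ε > 0. Among the positive values, 1.14 (product 1) is largest.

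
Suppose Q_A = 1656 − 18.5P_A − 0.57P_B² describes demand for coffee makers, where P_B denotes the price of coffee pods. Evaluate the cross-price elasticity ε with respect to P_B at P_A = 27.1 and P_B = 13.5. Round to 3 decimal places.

At P_A = 27.1 and P_B = 13.5: Q_A = 1050.768.
∂Q_A/∂P_B = -1.14P_B = -1.14(13.5) = -15.3900.
ε = (∂Q_A/∂P_B)(P_B/Q_A) = -15.3900 × (13.5/1050.768) ≈ -0.198.

-0.198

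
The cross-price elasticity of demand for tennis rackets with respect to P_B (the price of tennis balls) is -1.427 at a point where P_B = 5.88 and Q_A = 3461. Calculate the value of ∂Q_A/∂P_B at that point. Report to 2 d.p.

-839.94

ε = (∂Q_A/∂P_B)·(P_B/Q_A) ⇒ ∂Q_A/∂P_B = ε·Q_A/P_B = -1.427 × 3461/5.88 ≈ -839.94.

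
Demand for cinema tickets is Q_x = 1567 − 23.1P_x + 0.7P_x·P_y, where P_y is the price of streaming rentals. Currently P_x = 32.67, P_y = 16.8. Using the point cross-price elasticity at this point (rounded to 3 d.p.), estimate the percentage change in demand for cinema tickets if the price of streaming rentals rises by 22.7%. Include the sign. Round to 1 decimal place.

7.3%

At P_x = 32.67, P_y = 16.8: Q_x = 1196.522.
∂Q_x/∂P_y = 0.7P_x = 22.8690.
ε = (∂Q_x/∂P_y)(P_y/Q_x) = 22.8690 × 16.8/1196.522 ≈ 0.321.
%ΔQ_x ≈ ε × %ΔP_y = 0.321 × (22.7%) = 7.3%.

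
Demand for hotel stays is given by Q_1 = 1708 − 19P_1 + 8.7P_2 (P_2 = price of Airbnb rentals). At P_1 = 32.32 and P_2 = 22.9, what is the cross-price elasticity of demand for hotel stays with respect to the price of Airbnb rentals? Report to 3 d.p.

0.154

At P_1 = 32.32 and P_2 = 22.9: Q_1 = 1293.15.
∂Q_1/∂P_2 = 8.7.
ε = (∂Q_1/∂P_2)(P_2/Q_1) = 8.7 × (22.9/1293.15) ≈ 0.154.
Since ε > 0, hotel stays and Airbnb rentals are substitutes.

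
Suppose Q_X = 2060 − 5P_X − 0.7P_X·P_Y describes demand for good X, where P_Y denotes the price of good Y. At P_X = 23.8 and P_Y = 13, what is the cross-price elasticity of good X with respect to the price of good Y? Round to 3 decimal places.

At P_X = 23.8 and P_Y = 13: Q_X = 1724.42.
∂Q_X/∂P_Y = -0.7P_X = -0.7(23.8) = -16.6600.
ε = (∂Q_X/∂P_Y)(P_Y/Q_X) = -16.6600 × (13/1724.42) ≈ -0.126.

-0.126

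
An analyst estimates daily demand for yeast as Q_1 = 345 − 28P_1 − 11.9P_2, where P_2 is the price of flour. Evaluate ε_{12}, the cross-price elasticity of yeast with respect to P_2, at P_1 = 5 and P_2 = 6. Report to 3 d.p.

At P_1 = 5 and P_2 = 6: Q_1 = 133.6.
∂Q_1/∂P_2 = -11.9.
ε = (∂Q_1/∂P_2)(P_2/Q_1) = -11.9 × (6/133.6) ≈ -0.534.

-0.534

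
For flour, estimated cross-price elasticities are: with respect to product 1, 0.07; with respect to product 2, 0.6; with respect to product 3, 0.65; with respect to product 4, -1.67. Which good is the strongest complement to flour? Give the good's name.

Complements have ε < 0. The most negative value is -1.67 (product 4).

product 4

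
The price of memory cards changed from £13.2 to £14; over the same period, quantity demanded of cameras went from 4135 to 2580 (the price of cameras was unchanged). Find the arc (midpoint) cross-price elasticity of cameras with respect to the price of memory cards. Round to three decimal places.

-7.873

ΔQ_A = 2580 − 4135 = -1555; ΔP_B = 14 − 13.2 = 0.8.
Midpoints: Q̄_A = 3357.5, P̄_B = 13.60.
ε = (ΔQ_A/Q̄_A)/(ΔP_B/P̄_B) = (-1555/3357.5)/(0.8/13.60) ≈ -7.873.
ε < 0: cameras and memory cards are complements.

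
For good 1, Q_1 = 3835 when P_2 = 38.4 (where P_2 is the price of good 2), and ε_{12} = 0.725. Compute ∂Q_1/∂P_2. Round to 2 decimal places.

ε = (∂Q_1/∂P_2)·(P_2/Q_1) ⇒ ∂Q_1/∂P_2 = ε·Q_1/P_2 = 0.725 × 3835/38.4 ≈ 72.41.

72.41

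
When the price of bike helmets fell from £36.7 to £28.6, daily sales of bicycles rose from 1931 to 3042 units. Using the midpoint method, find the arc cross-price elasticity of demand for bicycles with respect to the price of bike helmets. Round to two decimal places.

-1.80

ΔQ_A = 3042 − 1931 = 1111; ΔP_B = 28.6 − 36.7 = -8.1.
Midpoints: Q̄_A = 2486.5, P̄_B = 32.65.
ε = (ΔQ_A/Q̄_A)/(ΔP_B/P̄_B) = (1111/2486.5)/(-8.1/32.65) ≈ -1.80.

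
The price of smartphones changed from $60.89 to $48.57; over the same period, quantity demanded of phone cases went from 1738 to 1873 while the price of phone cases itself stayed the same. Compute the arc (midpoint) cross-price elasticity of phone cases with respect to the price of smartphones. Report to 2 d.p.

ΔQ_A = 1873 − 1738 = 135; ΔP_B = 48.57 − 60.89 = -12.32.
Midpoints: Q̄_A = 1805.5, P̄_B = 54.73.
ε = (ΔQ_A/Q̄_A)/(ΔP_B/P̄_B) = (135/1805.5)/(-12.32/54.73) ≈ -0.33.
ε < 0: phone cases and smartphones are complements.

-0.33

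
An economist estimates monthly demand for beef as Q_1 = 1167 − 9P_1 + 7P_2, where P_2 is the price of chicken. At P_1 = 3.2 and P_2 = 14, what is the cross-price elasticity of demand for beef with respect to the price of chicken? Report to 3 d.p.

0.079

At P_1 = 3.2 and P_2 = 14: Q_1 = 1236.2.
∂Q_1/∂P_2 = 7.
ε = (∂Q_1/∂P_2)(P_2/Q_1) = 7 × (14/1236.2) ≈ 0.079.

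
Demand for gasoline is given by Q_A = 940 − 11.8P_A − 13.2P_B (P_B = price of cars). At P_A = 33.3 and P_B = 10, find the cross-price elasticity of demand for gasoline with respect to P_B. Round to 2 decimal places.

At P_A = 33.3 and P_B = 10: Q_A = 415.06.
∂Q_A/∂P_B = -13.2.
ε = (∂Q_A/∂P_B)(P_B/Q_A) = -13.2 × (10/415.06) ≈ -0.32.
Since ε < 0, gasoline and cars are complements.

-0.32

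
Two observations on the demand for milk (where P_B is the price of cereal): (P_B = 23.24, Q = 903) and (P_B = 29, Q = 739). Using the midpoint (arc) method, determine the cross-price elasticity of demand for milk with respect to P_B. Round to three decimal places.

ΔQ_A = 739 − 903 = -164; ΔP_B = 29 − 23.24 = 5.76.
Midpoints: Q̄_A = 821.0, P̄_B = 26.12.
ε = (ΔQ_A/Q̄_A)/(ΔP_B/P̄_B) = (-164/821.0)/(5.76/26.12) ≈ -0.906.
ε < 0: milk and cereal are complements.

-0.906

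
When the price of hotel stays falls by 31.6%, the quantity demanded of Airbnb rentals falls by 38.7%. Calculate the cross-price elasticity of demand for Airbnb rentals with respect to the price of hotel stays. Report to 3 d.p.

ε = (%ΔQ of Airbnb rentals) / (%ΔP of hotel stays) = (-38.7%) / (-31.6%) ≈ 1.225.
Positive cross-price elasticity: substitutes.

1.225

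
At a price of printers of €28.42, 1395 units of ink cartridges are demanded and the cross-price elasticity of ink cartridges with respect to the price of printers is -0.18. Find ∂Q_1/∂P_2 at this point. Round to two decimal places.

ε = (∂Q_1/∂P_2)·(P_2/Q_1) ⇒ ∂Q_1/∂P_2 = ε·Q_1/P_2 = -0.18 × 1395/28.42 ≈ -8.84.

-8.84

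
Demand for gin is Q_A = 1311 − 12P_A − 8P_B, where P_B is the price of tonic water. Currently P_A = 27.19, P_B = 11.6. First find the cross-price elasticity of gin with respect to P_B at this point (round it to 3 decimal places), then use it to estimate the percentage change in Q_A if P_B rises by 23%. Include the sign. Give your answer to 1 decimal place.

At P_A = 27.19, P_B = 11.6: Q_A = 891.92.
∂Q_A/∂P_B = -8.
ε = (∂Q_A/∂P_B)(P_B/Q_A) = -8.0000 × 11.6/891.92 ≈ -0.104.
%ΔQ_A ≈ ε × %ΔP_B = -0.104 × (23%) = -2.4%.

-2.4%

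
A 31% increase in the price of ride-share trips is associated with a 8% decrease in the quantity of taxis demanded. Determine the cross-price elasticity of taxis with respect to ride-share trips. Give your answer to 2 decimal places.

ε = (%ΔQ of taxis) / (%ΔP of ride-share trips) = (-8%) / (31%) ≈ -0.26.
Negative cross-price elasticity: complements.

-0.26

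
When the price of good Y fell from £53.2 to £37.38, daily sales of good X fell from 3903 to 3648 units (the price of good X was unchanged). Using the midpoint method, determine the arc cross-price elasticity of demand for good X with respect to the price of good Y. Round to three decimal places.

0.193

ΔQ_X = 3648 − 3903 = -255; ΔP_Y = 37.38 − 53.2 = -15.82.
Midpoints: Q̄_X = 3775.5, P̄_Y = 45.29.
ε = (ΔQ_X/Q̄_X)/(ΔP_Y/P̄_Y) = (-255/3775.5)/(-15.82/45.29) ≈ 0.193.
ε > 0: good X and good Y are substitutes.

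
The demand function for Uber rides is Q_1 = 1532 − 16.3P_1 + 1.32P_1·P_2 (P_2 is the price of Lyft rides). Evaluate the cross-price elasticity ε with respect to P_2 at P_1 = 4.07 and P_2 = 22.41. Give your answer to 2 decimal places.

At P_1 = 4.07 and P_2 = 22.41: Q_1 = 1586.054.
∂Q_1/∂P_2 = 1.32P_1 = 1.32(4.07) = 5.3724.
ε = (∂Q_1/∂P_2)(P_2/Q_1) = 5.3724 × (22.41/1586.054) ≈ 0.08.
ε > 0: substitutes.

0.08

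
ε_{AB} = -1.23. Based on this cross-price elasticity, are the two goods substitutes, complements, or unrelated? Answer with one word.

complements

ε = -1.23 < 0, so a higher price of good B lowers demand for good A: complements.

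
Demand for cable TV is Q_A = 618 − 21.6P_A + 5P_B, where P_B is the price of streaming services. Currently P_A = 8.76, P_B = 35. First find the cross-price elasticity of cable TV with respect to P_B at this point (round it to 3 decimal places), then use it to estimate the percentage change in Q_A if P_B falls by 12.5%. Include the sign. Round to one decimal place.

-3.6%

At P_A = 8.76, P_B = 35: Q_A = 603.784.
∂Q_A/∂P_B = 5.
ε = (∂Q_A/∂P_B)(P_B/Q_A) = 5.0000 × 35/603.784 ≈ 0.290.
%ΔQ_A ≈ ε × %ΔP_B = 0.290 × (-12.5%) = -3.6%.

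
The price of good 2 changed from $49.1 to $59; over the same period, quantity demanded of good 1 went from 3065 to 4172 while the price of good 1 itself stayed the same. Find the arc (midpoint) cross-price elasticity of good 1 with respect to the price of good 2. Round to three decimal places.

ΔQ_1 = 4172 − 3065 = 1107; ΔP_2 = 59 − 49.1 = 9.9.
Midpoints: Q̄_1 = 3618.5, P̄_2 = 54.05.
ε = (ΔQ_1/Q̄_1)/(ΔP_2/P̄_2) = (1107/3618.5)/(9.9/54.05) ≈ 1.670.

1.670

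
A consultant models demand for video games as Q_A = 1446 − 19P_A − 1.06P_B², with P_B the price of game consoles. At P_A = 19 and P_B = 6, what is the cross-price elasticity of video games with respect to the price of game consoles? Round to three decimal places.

At P_A = 19 and P_B = 6: Q_A = 1046.84.
∂Q_A/∂P_B = -2.12P_B = -2.12(6) = -12.7200.
ε = (∂Q_A/∂P_B)(P_B/Q_A) = -12.7200 × (6/1046.84) ≈ -0.073.

-0.073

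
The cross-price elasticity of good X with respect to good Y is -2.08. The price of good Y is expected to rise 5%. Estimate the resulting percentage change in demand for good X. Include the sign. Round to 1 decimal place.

-10.4%

%ΔQ ≈ ε × %ΔP of good Y = -2.08 × (5%) = -10.4%.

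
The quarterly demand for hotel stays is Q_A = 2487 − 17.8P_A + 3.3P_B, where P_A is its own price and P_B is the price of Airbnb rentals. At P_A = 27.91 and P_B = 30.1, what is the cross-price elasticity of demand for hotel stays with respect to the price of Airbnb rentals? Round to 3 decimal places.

At P_A = 27.91 and P_B = 30.1: Q_A = 2089.532.
∂Q_A/∂P_B = 3.3.
ε = (∂Q_A/∂P_B)(P_B/Q_A) = 3.3 × (30.1/2089.532) ≈ 0.048.
Since ε > 0, hotel stays and Airbnb rentals are substitutes.

0.048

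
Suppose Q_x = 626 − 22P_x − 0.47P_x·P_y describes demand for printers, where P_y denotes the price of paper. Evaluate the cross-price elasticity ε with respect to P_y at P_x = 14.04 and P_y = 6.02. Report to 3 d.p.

-0.143

At P_x = 14.04 and P_y = 6.02: Q_x = 277.395.
∂Q_x/∂P_y = -0.47P_x = -0.47(14.04) = -6.5988.
ε = (∂Q_x/∂P_y)(P_y/Q_x) = -6.5988 × (6.02/277.395) ≈ -0.143.
ε < 0: complements.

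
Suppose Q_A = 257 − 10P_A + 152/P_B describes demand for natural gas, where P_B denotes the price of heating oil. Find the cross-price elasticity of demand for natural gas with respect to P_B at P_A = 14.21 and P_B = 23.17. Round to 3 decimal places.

-0.054

At P_A = 14.21 and P_B = 23.17: Q_A = 121.460.
∂Q_A/∂P_B = −152/P_B² = -0.2831.
ε = (∂Q_A/∂P_B)(P_B/Q_A) = -0.2831 × (23.17/121.460) ≈ -0.054.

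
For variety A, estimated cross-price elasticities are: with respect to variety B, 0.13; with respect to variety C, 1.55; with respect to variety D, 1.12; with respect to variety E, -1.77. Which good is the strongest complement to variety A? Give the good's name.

Complements have ε < 0. The most negative value is -1.77 (variety E).

variety E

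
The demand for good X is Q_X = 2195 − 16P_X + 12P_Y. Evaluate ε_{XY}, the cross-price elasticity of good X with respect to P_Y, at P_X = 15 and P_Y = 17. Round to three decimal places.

0.094

At P_X = 15 and P_Y = 17: Q_X = 2159.
∂Q_X/∂P_Y = 12.
ε = (∂Q_X/∂P_Y)(P_Y/Q_X) = 12 × (17/2159) ≈ 0.094.
Since ε > 0, good X and good Y are substitutes.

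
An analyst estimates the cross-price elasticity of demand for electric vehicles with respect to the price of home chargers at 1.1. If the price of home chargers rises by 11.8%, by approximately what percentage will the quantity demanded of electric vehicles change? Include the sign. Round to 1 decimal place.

%ΔQ ≈ ε × %ΔP of home chargers = 1.1 × (11.8%) = 13.0%.

13.0%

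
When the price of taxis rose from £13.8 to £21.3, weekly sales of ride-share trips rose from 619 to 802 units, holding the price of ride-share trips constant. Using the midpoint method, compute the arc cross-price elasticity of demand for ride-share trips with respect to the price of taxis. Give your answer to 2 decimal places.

0.60

ΔQ_A = 802 − 619 = 183; ΔP_B = 21.3 − 13.8 = 7.5.
Midpoints: Q̄_A = 710.5, P̄_B = 17.55.
ε = (ΔQ_A/Q̄_A)/(ΔP_B/P̄_B) = (183/710.5)/(7.5/17.55) ≈ 0.60.
ε > 0: ride-share trips and taxis are substitutes.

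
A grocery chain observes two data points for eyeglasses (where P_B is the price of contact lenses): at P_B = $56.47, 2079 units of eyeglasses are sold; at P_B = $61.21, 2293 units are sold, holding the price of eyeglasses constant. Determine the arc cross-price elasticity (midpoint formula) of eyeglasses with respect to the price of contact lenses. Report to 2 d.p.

ΔQ_A = 2293 − 2079 = 214; ΔP_B = 61.21 − 56.47 = 4.74.
Midpoints: Q̄_A = 2186.0, P̄_B = 58.84.
ε = (ΔQ_A/Q̄_A)/(ΔP_B/P̄_B) = (214/2186.0)/(4.74/58.84) ≈ 1.22.

1.22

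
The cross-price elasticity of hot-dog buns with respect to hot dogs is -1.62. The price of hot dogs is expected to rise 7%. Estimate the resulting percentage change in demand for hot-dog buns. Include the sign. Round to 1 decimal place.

%ΔQ ≈ ε × %ΔP of hot dogs = -1.62 × (7%) = -11.3%.

-11.3%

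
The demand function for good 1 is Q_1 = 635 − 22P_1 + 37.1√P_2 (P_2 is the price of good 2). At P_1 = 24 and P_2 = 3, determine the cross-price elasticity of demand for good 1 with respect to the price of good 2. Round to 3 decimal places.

At P_1 = 24 and P_2 = 3: Q_1 = 171.259.
∂Q_1/∂P_2 = 37.1/(2√P_2) = 37.1/(2√3) = 10.7098.
ε = (∂Q_1/∂P_2)(P_2/Q_1) = 10.7098 × (3/171.259) ≈ 0.188.

0.188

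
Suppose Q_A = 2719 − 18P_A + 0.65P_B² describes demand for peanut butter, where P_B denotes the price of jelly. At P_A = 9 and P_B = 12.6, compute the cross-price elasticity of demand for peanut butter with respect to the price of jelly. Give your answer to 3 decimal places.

At P_A = 9 and P_B = 12.6: Q_A = 2660.194.
∂Q_A/∂P_B = 1.3P_B = 1.3(12.6) = 16.3800.
ε = (∂Q_A/∂P_B)(P_B/Q_A) = 16.3800 × (12.6/2660.194) ≈ 0.078.

0.078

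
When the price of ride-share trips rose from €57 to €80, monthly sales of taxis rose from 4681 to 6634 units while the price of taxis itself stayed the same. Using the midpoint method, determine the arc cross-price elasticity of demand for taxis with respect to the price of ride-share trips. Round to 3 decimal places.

1.028

ΔQ_A = 6634 − 4681 = 1953; ΔP_B = 80 − 57 = 23.
Midpoints: Q̄_A = 5657.5, P̄_B = 68.50.
ε = (ΔQ_A/Q̄_A)/(ΔP_B/P̄_B) = (1953/5657.5)/(23/68.50) ≈ 1.028.
ε > 0: taxis and ride-share trips are substitutes.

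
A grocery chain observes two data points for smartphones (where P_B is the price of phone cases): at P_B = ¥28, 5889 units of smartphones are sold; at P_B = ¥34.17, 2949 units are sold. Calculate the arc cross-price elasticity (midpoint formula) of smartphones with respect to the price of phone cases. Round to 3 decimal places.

ΔQ_A = 2949 − 5889 = -2940; ΔP_B = 34.17 − 28 = 6.17.
Midpoints: Q̄_A = 4419.0, P̄_B = 31.09.
ε = (ΔQ_A/Q̄_A)/(ΔP_B/P̄_B) = (-2940/4419.0)/(6.17/31.09) ≈ -3.352.
ε < 0: smartphones and phone cases are complements.

-3.352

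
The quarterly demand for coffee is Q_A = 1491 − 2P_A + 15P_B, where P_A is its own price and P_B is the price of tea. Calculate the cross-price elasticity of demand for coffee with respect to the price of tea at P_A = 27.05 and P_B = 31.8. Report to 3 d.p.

At P_A = 27.05 and P_B = 31.8: Q_A = 1913.9.
∂Q_A/∂P_B = 15.
ε = (∂Q_A/∂P_B)(P_B/Q_A) = 15 × (31.8/1913.9) ≈ 0.249.

0.249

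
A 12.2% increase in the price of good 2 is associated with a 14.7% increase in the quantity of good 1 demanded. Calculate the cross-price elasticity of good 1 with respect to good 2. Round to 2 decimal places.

1.20

ε = (%ΔQ of good 1) / (%ΔP of good 2) = (14.7%) / (12.2%) ≈ 1.20.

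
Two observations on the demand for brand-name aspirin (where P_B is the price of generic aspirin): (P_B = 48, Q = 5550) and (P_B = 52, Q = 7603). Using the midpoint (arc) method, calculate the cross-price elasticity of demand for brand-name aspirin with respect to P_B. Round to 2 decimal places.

ΔQ_A = 7603 − 5550 = 2053; ΔP_B = 52 − 48 = 4.
Midpoints: Q̄_A = 6576.5, P̄_B = 50.00.
ε = (ΔQ_A/Q̄_A)/(ΔP_B/P̄_B) = (2053/6576.5)/(4/50.00) ≈ 3.90.

3.90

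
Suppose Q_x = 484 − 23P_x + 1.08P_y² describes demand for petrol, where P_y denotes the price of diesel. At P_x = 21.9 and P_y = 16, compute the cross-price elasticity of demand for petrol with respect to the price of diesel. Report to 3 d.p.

2.153

At P_x = 21.9 and P_y = 16: Q_x = 256.78.
∂Q_x/∂P_y = 2.16P_y = 2.16(16) = 34.5600.
ε = (∂Q_x/∂P_y)(P_y/Q_x) = 34.5600 × (16/256.78) ≈ 2.153.
ε > 0: substitutes.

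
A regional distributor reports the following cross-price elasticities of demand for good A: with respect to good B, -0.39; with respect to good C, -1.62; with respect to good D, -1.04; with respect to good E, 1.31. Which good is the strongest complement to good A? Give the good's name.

Complements have ε < 0. The most negative value is -1.62 (good C).

good C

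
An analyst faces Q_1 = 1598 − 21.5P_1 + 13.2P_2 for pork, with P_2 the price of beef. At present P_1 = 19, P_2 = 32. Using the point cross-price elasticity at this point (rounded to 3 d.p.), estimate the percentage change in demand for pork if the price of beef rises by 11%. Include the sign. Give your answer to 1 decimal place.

2.9%

At P_1 = 19, P_2 = 32: Q_1 = 1611.9.
∂Q_1/∂P_2 = 13.2.
ε = (∂Q_1/∂P_2)(P_2/Q_1) = 13.2000 × 32/1611.9 ≈ 0.262.
%ΔQ_1 ≈ ε × %ΔP_2 = 0.262 × (11%) = 2.9%.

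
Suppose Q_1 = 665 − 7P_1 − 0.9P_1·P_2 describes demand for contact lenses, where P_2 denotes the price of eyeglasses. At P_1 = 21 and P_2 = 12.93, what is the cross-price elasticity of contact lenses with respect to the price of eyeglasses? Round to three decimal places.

-0.893

At P_1 = 21 and P_2 = 12.93: Q_1 = 273.623.
∂Q_1/∂P_2 = -0.9P_1 = -0.9(21) = -18.9000.
ε = (∂Q_1/∂P_2)(P_2/Q_1) = -18.9000 × (12.93/273.623) ≈ -0.893.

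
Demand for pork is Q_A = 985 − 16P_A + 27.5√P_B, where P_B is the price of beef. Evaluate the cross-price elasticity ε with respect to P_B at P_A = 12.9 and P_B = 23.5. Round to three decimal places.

0.073

At P_A = 12.9 and P_B = 23.5: Q_A = 911.911.
∂Q_A/∂P_B = 27.5/(2√P_B) = 27.5/(2√23.5) = 2.8364.
ε = (∂Q_A/∂P_B)(P_B/Q_A) = 2.8364 × (23.5/911.911) ≈ 0.073.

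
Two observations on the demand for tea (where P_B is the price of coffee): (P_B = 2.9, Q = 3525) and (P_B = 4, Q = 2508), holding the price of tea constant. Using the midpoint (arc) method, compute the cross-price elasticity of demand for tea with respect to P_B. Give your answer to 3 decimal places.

ΔQ_A = 2508 − 3525 = -1017; ΔP_B = 4 − 2.9 = 1.1.
Midpoints: Q̄_A = 3016.5, P̄_B = 3.45.
ε = (ΔQ_A/Q̄_A)/(ΔP_B/P̄_B) = (-1017/3016.5)/(1.1/3.45) ≈ -1.057.
ε < 0: tea and coffee are complements.

-1.057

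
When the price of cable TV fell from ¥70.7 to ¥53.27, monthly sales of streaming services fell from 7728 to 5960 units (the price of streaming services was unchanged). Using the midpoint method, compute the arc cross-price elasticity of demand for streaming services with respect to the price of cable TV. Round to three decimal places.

0.919

ΔQ_A = 5960 − 7728 = -1768; ΔP_B = 53.27 − 70.7 = -17.43.
Midpoints: Q̄_A = 6844.0, P̄_B = 61.98.
ε = (ΔQ_A/Q̄_A)/(ΔP_B/P̄_B) = (-1768/6844.0)/(-17.43/61.98) ≈ 0.919.
ε > 0: streaming services and cable TV are substitutes.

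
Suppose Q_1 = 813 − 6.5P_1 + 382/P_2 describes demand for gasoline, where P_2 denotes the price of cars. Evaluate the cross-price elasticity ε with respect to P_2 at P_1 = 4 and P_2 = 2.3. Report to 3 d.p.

-0.174

At P_1 = 4 and P_2 = 2.3: Q_1 = 953.087.
∂Q_1/∂P_2 = −382/P_2² = -72.2117.
ε = (∂Q_1/∂P_2)(P_2/Q_1) = -72.2117 × (2.3/953.087) ≈ -0.174.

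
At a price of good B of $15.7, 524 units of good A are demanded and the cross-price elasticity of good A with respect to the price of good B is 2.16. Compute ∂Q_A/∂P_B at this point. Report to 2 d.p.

72.09

ε = (∂Q_A/∂P_B)·(P_B/Q_A) ⇒ ∂Q_A/∂P_B = ε·Q_A/P_B = 2.16 × 524/15.7 ≈ 72.09.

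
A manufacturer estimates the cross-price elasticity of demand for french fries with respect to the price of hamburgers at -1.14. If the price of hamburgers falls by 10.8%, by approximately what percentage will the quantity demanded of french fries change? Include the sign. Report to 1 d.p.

12.3%

%ΔQ ≈ ε × %ΔP of hamburgers = -1.14 × (-10.8%) = 12.3%.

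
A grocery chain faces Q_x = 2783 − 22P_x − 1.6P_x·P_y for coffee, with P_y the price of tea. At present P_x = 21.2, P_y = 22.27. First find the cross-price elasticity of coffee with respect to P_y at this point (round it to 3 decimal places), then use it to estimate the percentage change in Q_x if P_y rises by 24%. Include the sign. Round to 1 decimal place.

-11.6%

At P_x = 21.2, P_y = 22.27: Q_x = 1561.202.
∂Q_x/∂P_y = -1.6P_x = -33.9200.
ε = (∂Q_x/∂P_y)(P_y/Q_x) = -33.9200 × 22.27/1561.202 ≈ -0.484.
%ΔQ_x ≈ ε × %ΔP_y = -0.484 × (24%) = -11.6%.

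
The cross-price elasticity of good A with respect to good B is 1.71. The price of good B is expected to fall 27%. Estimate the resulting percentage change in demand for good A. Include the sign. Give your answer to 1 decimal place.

-46.2%

%ΔQ ≈ ε × %ΔP of good B = 1.71 × (-27%) = -46.2%.
Demand for good A falls by about 46.2%.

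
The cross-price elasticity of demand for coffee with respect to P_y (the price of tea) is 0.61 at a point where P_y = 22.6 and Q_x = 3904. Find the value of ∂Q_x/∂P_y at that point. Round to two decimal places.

105.37

ε = (∂Q_x/∂P_y)·(P_y/Q_x) ⇒ ∂Q_x/∂P_y = ε·Q_x/P_y = 0.61 × 3904/22.6 ≈ 105.37.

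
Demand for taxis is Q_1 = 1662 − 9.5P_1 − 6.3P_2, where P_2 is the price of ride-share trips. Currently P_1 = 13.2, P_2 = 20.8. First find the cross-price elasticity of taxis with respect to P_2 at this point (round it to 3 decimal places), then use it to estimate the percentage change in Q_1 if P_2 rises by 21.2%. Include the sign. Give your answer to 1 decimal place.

-2.0%

At P_1 = 13.2, P_2 = 20.8: Q_1 = 1405.56.
∂Q_1/∂P_2 = -6.3.
ε = (∂Q_1/∂P_2)(P_2/Q_1) = -6.3000 × 20.8/1405.56 ≈ -0.093.
%ΔQ_1 ≈ ε × %ΔP_2 = -0.093 × (21.2%) = -2.0%.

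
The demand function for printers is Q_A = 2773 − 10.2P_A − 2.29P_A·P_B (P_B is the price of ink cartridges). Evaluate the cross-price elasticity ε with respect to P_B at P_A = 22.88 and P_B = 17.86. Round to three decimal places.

At P_A = 22.88 and P_B = 17.86: Q_A = 1603.846.
∂Q_A/∂P_B = -2.29P_A = -2.29(22.88) = -52.3952.
ε = (∂Q_A/∂P_B)(P_B/Q_A) = -52.3952 × (17.86/1603.846) ≈ -0.583.
ε < 0: complements.

-0.583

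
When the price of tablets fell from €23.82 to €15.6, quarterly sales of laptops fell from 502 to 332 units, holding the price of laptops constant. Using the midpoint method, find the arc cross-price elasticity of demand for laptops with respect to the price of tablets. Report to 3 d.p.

ΔQ_A = 332 − 502 = -170; ΔP_B = 15.6 − 23.82 = -8.22.
Midpoints: Q̄_A = 417.0, P̄_B = 19.71.
ε = (ΔQ_A/Q̄_A)/(ΔP_B/P̄_B) = (-170/417.0)/(-8.22/19.71) ≈ 0.978.

0.978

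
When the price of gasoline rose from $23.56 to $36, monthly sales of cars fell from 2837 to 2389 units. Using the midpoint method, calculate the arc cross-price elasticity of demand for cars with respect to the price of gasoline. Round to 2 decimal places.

-0.41

ΔQ_A = 2389 − 2837 = -448; ΔP_B = 36 − 23.56 = 12.44.
Midpoints: Q̄_A = 2613.0, P̄_B = 29.78.
ε = (ΔQ_A/Q̄_A)/(ΔP_B/P̄_B) = (-448/2613.0)/(12.44/29.78) ≈ -0.41.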